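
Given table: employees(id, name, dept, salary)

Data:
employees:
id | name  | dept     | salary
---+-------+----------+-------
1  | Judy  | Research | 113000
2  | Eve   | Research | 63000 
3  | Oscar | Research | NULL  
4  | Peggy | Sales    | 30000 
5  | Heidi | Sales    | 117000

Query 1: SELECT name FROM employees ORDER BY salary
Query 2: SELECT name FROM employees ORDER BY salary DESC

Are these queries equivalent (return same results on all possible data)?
No, not equivalent

Query 1 returns: [('Oscar',), ('Peggy',), ('Eve',), ('Judy',), ('Heidi',)]
Query 2 returns: [('Heidi',), ('Judy',), ('Eve',), ('Peggy',), ('Oscar',)]

Reason: ASC vs DESC gives opposite ordering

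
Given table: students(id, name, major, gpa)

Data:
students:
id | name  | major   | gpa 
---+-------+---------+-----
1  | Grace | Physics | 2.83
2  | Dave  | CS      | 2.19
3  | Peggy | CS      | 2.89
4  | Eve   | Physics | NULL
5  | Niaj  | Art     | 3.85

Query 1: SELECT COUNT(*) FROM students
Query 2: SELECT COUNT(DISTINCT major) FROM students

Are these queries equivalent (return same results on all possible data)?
No, not equivalent

Query 1 returns: [(5,)]
Query 2 returns: [(3,)]

Reason: COUNT(*) counts rows, COUNT(DISTINCT major) counts unique majors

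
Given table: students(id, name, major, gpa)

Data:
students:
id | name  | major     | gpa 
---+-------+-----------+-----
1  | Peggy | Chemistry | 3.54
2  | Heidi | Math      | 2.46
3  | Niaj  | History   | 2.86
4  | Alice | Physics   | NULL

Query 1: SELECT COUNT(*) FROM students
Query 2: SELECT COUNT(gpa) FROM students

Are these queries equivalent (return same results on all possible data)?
No, not equivalent

Query 1 returns: [(4,)]
Query 2 returns: [(3,)]

Reason: COUNT(*) includes NULLs, COUNT(column) excludes them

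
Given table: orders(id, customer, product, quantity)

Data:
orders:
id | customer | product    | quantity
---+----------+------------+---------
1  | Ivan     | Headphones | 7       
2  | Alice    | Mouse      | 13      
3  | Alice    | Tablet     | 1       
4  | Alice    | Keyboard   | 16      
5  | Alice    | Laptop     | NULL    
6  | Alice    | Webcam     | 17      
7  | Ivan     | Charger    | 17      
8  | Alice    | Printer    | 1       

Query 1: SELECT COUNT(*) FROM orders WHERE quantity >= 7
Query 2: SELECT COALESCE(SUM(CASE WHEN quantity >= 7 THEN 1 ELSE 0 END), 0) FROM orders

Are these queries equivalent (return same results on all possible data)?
Yes, equivalent

Both queries return: [(5,)]

Reason: COUNT with WHERE vs conditional SUM (COALESCE handles empty-table NULL)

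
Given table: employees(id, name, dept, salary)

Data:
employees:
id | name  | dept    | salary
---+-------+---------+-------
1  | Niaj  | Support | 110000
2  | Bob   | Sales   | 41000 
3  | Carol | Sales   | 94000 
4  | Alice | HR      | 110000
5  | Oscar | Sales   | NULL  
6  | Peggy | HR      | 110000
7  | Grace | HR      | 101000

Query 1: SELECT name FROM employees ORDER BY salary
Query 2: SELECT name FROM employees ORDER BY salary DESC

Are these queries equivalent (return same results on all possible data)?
No, not equivalent

Query 1 returns: [('Oscar',), ('Bob',), ('Carol',), ('Grace',), ('Niaj',), ('Alice',), ('Peggy',)]
Query 2 returns: [('Niaj',), ('Alice',), ('Peggy',), ('Grace',), ('Carol',), ('Bob',), ('Oscar',)]

Reason: ASC vs DESC gives opposite ordering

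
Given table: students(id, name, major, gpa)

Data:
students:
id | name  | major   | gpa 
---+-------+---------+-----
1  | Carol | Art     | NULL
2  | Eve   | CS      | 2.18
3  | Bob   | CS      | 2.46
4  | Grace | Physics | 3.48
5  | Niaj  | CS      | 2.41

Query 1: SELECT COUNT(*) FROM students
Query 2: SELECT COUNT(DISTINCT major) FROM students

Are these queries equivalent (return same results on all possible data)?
No, not equivalent

Query 1 returns: [(5,)]
Query 2 returns: [(3,)]

Reason: COUNT(*) counts rows, COUNT(DISTINCT major) counts unique majors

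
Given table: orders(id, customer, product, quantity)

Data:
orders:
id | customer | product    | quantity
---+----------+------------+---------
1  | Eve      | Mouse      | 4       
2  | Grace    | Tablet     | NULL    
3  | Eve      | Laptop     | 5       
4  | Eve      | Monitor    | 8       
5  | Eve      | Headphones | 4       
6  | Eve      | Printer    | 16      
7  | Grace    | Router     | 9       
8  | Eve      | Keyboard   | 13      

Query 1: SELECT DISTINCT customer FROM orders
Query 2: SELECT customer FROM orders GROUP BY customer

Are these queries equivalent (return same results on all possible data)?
Yes, equivalent

Both queries return: [('Eve',), ('Grace',)]

Reason: Both get unique customers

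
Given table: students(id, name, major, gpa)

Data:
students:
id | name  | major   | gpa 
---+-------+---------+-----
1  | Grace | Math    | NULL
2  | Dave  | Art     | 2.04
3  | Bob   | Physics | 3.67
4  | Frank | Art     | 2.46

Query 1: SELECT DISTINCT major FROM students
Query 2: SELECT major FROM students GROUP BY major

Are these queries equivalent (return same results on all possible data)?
Yes, equivalent

Both queries return: [('Art',), ('Math',), ('Physics',)]

Reason: Both get unique majors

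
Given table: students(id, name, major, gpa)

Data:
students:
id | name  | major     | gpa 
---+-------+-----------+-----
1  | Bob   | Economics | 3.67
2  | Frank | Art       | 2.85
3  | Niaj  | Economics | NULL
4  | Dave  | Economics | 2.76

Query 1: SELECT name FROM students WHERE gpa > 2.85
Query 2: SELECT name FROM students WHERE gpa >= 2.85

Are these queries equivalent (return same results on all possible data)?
No, not equivalent

Query 1 returns: [('Bob',)]
Query 2 returns: [('Bob',), ('Frank',)]

Reason: > vs >= gives different results when gpa = 2.85 exists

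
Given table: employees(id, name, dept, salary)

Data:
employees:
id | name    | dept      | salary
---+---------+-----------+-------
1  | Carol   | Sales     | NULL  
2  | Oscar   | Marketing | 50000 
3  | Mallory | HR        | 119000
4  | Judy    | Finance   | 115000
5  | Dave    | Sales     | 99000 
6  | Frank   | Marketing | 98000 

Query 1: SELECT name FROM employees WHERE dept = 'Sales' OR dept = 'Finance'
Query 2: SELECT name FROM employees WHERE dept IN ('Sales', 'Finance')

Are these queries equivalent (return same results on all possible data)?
Yes, equivalent

Both queries return: [('Carol',), ('Dave',), ('Judy',)]

Reason: OR vs IN are equivalent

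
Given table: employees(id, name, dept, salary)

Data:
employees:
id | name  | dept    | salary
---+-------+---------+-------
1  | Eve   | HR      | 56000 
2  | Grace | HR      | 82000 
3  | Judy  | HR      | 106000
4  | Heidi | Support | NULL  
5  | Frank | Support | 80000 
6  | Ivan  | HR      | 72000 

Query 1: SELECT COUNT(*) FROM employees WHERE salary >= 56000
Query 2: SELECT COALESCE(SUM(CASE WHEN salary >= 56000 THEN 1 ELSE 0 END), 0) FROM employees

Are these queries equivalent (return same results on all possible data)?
Yes, equivalent

Both queries return: [(5,)]

Reason: COUNT with WHERE vs conditional SUM (COALESCE handles empty-table NULL)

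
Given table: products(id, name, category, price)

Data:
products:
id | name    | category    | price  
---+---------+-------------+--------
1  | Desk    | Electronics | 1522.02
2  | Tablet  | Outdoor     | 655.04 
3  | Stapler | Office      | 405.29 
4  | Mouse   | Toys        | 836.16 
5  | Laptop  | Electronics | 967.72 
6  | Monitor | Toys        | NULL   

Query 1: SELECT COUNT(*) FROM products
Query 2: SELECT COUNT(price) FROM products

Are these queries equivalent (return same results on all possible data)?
No, not equivalent

Query 1 returns: [(6,)]
Query 2 returns: [(5,)]

Reason: COUNT(*) includes NULLs, COUNT(column) excludes them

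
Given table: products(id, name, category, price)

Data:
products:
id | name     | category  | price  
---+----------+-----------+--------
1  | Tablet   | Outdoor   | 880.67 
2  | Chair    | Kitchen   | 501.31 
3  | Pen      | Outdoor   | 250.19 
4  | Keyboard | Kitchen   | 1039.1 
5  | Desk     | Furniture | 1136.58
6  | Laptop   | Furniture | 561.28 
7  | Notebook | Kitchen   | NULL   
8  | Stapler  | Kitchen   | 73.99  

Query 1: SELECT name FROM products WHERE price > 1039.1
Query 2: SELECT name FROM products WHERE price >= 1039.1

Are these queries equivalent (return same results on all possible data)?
No, not equivalent

Query 1 returns: [('Desk',)]
Query 2 returns: [('Keyboard',), ('Desk',)]

Reason: > vs >= gives different results when price = 1039.1 exists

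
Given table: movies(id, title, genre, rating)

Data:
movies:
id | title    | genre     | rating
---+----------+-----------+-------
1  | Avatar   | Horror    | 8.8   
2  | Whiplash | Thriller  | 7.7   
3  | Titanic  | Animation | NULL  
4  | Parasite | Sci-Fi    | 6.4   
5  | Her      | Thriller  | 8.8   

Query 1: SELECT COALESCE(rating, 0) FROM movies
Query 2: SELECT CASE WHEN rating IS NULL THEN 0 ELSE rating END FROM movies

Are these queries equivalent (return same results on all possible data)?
Yes, equivalent

Both queries return: [(0,), (6.4,), (7.7,), (8.8,), (8.8,)]

Reason: COALESCE vs CASE for NULL handling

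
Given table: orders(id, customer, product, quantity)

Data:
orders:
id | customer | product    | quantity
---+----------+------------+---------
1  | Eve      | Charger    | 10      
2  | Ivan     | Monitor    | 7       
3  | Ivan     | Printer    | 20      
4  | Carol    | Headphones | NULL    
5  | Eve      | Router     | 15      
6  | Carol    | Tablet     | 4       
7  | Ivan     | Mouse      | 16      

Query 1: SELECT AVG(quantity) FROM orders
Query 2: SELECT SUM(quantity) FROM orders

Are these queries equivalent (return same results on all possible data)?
No, not equivalent

Query 1 returns: [(12.0,)]
Query 2 returns: [(72,)]

Reason: AVG vs SUM give different aggregate values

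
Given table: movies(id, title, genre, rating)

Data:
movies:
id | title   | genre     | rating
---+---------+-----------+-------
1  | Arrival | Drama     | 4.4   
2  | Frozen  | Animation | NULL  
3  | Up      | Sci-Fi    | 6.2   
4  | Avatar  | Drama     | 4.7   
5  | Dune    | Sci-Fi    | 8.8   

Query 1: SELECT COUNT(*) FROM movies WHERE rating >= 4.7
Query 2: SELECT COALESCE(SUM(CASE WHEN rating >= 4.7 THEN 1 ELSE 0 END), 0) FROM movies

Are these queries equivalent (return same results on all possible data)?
Yes, equivalent

Both queries return: [(3,)]

Reason: COUNT with WHERE vs conditional SUM (COALESCE handles empty-table NULL)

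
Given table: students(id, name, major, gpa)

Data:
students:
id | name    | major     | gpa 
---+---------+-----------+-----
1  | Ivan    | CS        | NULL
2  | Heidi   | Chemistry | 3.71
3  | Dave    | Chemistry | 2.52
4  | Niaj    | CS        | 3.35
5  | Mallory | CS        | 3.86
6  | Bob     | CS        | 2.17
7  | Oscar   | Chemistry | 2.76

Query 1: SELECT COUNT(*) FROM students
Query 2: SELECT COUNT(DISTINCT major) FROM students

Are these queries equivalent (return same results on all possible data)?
No, not equivalent

Query 1 returns: [(7,)]
Query 2 returns: [(2,)]

Reason: COUNT(*) counts rows, COUNT(DISTINCT major) counts unique majors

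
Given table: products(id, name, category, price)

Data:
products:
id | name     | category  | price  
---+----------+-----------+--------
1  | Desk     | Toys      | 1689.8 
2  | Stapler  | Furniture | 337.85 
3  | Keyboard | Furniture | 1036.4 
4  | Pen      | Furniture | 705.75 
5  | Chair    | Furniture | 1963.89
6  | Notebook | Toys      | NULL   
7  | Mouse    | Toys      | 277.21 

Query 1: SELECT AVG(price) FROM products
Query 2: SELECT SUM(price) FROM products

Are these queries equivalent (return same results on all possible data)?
No, not equivalent

Query 1 returns: [(1001.8166666666667,)]
Query 2 returns: [(6010.900000000001,)]

Reason: AVG vs SUM give different aggregate values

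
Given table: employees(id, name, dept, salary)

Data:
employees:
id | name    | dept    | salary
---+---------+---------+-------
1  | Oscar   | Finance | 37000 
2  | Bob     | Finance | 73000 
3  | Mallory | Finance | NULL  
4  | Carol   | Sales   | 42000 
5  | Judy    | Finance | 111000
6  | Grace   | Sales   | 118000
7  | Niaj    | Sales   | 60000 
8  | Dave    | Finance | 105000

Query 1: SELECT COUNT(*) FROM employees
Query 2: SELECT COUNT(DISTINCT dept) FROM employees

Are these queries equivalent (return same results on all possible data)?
No, not equivalent

Query 1 returns: [(8,)]
Query 2 returns: [(2,)]

Reason: COUNT(*) counts rows, COUNT(DISTINCT dept) counts unique depts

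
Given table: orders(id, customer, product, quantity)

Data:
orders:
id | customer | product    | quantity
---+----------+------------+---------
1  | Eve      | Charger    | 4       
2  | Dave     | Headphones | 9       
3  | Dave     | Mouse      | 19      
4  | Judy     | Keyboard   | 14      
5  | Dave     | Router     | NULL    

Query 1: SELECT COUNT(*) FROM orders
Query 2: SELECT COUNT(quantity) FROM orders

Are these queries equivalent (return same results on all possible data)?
No, not equivalent

Query 1 returns: [(5,)]
Query 2 returns: [(4,)]

Reason: COUNT(*) includes NULLs, COUNT(column) excludes them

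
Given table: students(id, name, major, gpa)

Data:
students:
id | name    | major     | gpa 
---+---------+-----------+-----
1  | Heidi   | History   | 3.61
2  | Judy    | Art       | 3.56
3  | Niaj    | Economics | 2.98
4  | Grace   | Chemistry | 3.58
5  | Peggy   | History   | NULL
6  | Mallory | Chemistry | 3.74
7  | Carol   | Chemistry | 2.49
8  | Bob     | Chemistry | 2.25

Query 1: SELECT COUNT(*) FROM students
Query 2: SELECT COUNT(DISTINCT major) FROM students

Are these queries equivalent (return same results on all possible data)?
No, not equivalent

Query 1 returns: [(8,)]
Query 2 returns: [(4,)]

Reason: COUNT(*) counts rows, COUNT(DISTINCT major) counts unique majors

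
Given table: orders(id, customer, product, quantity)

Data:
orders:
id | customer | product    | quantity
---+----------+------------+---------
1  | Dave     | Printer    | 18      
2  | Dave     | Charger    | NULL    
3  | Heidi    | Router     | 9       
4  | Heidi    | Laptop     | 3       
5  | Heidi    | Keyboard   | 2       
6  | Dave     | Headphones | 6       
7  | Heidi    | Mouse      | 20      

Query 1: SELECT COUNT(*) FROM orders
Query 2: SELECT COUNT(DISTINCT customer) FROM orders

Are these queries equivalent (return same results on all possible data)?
No, not equivalent

Query 1 returns: [(7,)]
Query 2 returns: [(2,)]

Reason: COUNT(*) counts rows, COUNT(DISTINCT customer) counts unique customers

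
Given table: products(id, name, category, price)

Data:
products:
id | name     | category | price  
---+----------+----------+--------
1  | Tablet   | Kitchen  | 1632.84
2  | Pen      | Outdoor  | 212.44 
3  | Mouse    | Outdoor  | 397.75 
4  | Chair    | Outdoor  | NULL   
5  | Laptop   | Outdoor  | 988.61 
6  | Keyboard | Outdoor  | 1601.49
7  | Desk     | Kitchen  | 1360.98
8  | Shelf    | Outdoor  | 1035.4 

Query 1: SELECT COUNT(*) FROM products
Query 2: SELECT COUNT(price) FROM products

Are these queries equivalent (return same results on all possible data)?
No, not equivalent

Query 1 returns: [(8,)]
Query 2 returns: [(7,)]

Reason: COUNT(*) includes NULLs, COUNT(column) excludes them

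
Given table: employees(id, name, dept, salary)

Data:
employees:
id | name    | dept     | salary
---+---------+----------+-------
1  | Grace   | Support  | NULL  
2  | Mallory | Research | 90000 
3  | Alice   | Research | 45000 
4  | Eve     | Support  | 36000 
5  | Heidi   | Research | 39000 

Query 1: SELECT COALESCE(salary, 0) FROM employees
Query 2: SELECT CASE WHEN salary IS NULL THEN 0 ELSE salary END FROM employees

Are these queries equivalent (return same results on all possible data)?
Yes, equivalent

Both queries return: [(0,), (36000,), (39000,), (45000,), (90000,)]

Reason: COALESCE vs CASE for NULL handling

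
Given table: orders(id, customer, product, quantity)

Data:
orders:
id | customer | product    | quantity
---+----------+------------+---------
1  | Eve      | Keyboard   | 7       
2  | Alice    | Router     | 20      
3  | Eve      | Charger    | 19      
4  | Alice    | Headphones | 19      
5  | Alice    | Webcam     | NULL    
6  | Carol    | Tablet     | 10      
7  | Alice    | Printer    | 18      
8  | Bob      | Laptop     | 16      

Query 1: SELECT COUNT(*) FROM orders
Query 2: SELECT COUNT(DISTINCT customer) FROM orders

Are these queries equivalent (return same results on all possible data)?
No, not equivalent

Query 1 returns: [(8,)]
Query 2 returns: [(4,)]

Reason: COUNT(*) counts rows, COUNT(DISTINCT customer) counts unique customers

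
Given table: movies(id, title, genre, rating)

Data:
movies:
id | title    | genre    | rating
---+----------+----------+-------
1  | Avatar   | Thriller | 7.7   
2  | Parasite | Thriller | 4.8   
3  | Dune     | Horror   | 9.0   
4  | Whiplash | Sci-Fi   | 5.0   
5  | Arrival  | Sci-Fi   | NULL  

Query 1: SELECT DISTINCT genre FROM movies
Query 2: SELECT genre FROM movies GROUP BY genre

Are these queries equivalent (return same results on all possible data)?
Yes, equivalent

Both queries return: [('Horror',), ('Sci-Fi',), ('Thriller',)]

Reason: Both get unique genres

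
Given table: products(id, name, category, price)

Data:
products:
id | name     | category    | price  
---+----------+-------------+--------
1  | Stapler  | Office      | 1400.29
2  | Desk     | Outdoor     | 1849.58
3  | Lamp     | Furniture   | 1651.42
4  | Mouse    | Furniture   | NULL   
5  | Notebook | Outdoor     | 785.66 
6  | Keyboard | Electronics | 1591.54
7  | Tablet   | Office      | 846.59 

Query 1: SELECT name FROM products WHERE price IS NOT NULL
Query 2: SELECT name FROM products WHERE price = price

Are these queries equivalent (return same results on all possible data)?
Yes, equivalent

Both queries return: [('Desk',), ('Keyboard',), ('Lamp',), ('Notebook',), ('Stapler',), ('Tablet',)]

Reason: IS NOT NULL vs self-equality (both exclude NULLs)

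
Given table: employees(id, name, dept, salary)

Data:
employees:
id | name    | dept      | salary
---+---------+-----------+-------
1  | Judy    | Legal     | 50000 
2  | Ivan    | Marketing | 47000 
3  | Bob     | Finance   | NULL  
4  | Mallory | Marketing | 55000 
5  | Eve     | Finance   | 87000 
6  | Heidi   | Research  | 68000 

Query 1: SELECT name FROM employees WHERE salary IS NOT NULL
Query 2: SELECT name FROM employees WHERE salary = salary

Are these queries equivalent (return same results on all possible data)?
Yes, equivalent

Both queries return: [('Eve',), ('Heidi',), ('Ivan',), ('Judy',), ('Mallory',)]

Reason: IS NOT NULL vs self-equality (both exclude NULLs)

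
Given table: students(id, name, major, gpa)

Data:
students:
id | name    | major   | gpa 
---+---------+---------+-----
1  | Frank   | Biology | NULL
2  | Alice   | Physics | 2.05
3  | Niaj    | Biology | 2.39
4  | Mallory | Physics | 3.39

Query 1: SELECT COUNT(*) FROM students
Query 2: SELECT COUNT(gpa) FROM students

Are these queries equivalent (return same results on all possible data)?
No, not equivalent

Query 1 returns: [(4,)]
Query 2 returns: [(3,)]

Reason: COUNT(*) includes NULLs, COUNT(column) excludes them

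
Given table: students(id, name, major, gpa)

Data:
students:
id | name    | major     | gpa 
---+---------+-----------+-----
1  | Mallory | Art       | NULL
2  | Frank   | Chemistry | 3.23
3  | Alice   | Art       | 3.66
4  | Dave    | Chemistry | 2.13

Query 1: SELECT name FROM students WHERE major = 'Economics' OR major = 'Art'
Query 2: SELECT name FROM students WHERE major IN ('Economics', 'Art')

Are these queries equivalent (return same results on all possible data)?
Yes, equivalent

Both queries return: [('Alice',), ('Mallory',)]

Reason: OR vs IN are equivalent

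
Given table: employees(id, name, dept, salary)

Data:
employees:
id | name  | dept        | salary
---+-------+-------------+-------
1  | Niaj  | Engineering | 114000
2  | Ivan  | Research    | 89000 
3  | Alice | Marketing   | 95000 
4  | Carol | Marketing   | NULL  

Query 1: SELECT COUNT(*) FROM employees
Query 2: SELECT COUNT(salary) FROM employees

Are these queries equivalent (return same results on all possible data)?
No, not equivalent

Query 1 returns: [(4,)]
Query 2 returns: [(3,)]

Reason: COUNT(*) includes NULLs, COUNT(column) excludes them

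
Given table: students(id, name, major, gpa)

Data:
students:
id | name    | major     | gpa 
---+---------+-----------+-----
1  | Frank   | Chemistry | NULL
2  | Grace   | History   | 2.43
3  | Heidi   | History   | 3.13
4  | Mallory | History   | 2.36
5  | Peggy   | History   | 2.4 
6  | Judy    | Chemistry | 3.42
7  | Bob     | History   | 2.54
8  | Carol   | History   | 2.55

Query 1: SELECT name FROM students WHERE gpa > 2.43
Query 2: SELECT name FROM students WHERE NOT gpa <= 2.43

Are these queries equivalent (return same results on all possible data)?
Yes, equivalent

Both queries return: [('Bob',), ('Carol',), ('Heidi',), ('Judy',)]

Reason: Both filter gpa > 2.43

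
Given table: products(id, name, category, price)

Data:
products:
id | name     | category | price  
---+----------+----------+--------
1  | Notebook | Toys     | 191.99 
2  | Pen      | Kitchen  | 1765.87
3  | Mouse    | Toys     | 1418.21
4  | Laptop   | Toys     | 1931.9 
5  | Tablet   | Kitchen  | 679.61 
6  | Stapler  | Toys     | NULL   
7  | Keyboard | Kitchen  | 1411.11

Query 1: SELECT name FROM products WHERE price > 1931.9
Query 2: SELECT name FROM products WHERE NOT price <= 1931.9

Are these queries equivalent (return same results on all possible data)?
Yes, equivalent

Both queries return: []

Reason: Both filter price > 1931.9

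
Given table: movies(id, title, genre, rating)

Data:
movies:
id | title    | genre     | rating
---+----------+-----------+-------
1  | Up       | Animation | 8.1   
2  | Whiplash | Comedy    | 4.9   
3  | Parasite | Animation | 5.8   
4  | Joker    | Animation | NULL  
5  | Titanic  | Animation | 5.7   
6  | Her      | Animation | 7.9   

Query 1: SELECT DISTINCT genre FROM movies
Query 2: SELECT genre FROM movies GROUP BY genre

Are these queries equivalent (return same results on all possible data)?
Yes, equivalent

Both queries return: [('Animation',), ('Comedy',)]

Reason: Both get unique genres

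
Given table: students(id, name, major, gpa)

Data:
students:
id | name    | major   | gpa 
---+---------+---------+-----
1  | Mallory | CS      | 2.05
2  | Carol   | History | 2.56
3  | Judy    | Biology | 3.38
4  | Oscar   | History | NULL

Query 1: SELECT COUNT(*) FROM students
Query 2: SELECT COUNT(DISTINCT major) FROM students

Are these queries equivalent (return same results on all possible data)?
No, not equivalent

Query 1 returns: [(4,)]
Query 2 returns: [(3,)]

Reason: COUNT(*) counts rows, COUNT(DISTINCT major) counts unique majors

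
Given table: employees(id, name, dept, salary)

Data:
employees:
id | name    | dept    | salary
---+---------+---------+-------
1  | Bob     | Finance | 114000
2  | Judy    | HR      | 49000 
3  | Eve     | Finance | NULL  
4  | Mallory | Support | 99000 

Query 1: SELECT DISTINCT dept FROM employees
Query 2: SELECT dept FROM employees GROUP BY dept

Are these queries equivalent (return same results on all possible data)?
Yes, equivalent

Both queries return: [('Finance',), ('HR',), ('Support',)]

Reason: Both get unique depts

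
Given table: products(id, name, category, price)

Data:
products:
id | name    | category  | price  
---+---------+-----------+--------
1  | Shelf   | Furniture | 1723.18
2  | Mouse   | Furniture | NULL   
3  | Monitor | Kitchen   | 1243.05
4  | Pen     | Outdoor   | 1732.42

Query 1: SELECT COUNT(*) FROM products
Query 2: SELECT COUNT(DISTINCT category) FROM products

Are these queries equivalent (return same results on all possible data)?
No, not equivalent

Query 1 returns: [(4,)]
Query 2 returns: [(3,)]

Reason: COUNT(*) counts rows, COUNT(DISTINCT category) counts unique categorys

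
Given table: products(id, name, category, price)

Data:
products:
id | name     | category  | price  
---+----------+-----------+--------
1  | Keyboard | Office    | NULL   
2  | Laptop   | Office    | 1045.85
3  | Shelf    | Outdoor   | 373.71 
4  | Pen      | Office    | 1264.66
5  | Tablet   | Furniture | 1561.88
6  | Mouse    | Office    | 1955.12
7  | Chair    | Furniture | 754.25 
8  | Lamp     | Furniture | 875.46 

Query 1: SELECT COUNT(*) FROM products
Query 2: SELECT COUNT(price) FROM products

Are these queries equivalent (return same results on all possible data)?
No, not equivalent

Query 1 returns: [(8,)]
Query 2 returns: [(7,)]

Reason: COUNT(*) includes NULLs, COUNT(column) excludes them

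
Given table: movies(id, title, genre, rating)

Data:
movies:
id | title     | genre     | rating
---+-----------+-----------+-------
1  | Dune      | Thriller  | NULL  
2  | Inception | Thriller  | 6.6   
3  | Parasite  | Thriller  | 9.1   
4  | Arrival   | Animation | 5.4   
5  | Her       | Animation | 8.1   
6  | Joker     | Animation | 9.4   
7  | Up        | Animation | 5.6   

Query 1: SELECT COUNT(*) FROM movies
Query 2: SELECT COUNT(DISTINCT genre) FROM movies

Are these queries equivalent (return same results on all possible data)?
No, not equivalent

Query 1 returns: [(7,)]
Query 2 returns: [(2,)]

Reason: COUNT(*) counts rows, COUNT(DISTINCT genre) counts unique genres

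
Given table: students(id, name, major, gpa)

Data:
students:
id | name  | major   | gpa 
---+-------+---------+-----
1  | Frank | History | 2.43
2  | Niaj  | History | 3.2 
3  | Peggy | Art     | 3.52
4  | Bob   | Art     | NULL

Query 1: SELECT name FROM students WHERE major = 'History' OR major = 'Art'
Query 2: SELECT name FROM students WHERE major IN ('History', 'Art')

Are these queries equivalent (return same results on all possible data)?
Yes, equivalent

Both queries return: [('Bob',), ('Frank',), ('Niaj',), ('Peggy',)]

Reason: OR vs IN are equivalent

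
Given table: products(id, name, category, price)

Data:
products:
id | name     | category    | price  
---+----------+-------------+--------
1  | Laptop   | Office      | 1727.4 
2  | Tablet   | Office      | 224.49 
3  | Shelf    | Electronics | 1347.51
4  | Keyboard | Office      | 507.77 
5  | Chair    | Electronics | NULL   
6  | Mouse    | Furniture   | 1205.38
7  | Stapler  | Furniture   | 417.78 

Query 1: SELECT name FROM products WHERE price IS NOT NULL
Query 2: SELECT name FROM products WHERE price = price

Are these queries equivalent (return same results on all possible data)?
Yes, equivalent

Both queries return: [('Keyboard',), ('Laptop',), ('Mouse',), ('Shelf',), ('Stapler',), ('Tablet',)]

Reason: IS NOT NULL vs self-equality (both exclude NULLs)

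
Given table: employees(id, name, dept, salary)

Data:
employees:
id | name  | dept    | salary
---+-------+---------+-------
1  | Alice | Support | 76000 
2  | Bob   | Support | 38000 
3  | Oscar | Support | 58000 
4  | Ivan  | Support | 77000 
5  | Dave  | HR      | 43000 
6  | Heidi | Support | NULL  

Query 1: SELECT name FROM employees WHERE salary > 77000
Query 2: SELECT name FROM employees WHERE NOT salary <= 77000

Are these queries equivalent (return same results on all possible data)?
Yes, equivalent

Both queries return: []

Reason: Both filter salary > 77000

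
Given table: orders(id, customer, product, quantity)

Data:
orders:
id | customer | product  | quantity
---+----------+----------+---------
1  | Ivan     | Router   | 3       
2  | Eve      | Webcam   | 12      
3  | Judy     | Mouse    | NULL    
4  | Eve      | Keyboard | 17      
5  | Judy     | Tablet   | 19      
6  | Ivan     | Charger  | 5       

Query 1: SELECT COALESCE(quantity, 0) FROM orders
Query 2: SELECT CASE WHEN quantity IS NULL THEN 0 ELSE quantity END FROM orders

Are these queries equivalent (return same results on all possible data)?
Yes, equivalent

Both queries return: [(0,), (3,), (5,), (12,), (17,), (19,)]

Reason: COALESCE vs CASE for NULL handling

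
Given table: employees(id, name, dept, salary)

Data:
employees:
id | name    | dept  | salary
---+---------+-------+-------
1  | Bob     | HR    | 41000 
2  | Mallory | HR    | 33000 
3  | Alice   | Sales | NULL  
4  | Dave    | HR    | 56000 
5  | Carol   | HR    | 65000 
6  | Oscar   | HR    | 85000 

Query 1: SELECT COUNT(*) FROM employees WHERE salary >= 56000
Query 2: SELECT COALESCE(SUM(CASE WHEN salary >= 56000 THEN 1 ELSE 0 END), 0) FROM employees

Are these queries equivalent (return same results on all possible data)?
Yes, equivalent

Both queries return: [(3,)]

Reason: COUNT with WHERE vs conditional SUM (COALESCE handles empty-table NULL)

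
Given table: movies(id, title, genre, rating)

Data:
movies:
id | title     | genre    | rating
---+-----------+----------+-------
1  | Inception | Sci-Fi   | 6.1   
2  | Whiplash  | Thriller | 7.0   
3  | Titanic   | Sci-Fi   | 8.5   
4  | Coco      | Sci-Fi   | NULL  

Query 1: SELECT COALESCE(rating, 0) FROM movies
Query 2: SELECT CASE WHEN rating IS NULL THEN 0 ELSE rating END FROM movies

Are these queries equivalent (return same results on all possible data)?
Yes, equivalent

Both queries return: [(0,), (6.1,), (7.0,), (8.5,)]

Reason: COALESCE vs CASE for NULL handling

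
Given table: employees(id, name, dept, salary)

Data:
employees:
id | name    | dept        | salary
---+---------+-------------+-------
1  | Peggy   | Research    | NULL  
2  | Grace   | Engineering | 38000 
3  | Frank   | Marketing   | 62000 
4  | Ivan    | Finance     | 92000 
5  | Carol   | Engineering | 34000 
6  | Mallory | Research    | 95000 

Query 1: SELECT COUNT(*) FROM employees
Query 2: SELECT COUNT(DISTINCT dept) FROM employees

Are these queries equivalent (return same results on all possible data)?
No, not equivalent

Query 1 returns: [(6,)]
Query 2 returns: [(4,)]

Reason: COUNT(*) counts rows, COUNT(DISTINCT dept) counts unique depts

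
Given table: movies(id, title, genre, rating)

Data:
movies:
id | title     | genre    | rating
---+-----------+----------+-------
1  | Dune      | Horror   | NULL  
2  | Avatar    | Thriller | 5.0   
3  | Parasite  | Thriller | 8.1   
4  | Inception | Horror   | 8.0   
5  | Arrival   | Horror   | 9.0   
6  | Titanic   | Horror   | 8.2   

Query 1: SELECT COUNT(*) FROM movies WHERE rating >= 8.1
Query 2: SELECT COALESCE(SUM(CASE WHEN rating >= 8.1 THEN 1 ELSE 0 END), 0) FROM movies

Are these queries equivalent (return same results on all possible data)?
Yes, equivalent

Both queries return: [(3,)]

Reason: COUNT with WHERE vs conditional SUM (COALESCE handles empty-table NULL)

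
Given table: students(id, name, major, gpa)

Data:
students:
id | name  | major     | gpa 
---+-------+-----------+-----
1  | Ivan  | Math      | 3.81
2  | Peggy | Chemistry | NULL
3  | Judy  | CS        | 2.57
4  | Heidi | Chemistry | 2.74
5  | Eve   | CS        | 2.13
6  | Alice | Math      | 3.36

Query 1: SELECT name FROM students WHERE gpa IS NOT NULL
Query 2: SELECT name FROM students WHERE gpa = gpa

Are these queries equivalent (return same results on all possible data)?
Yes, equivalent

Both queries return: [('Alice',), ('Eve',), ('Heidi',), ('Ivan',), ('Judy',)]

Reason: IS NOT NULL vs self-equality (both exclude NULLs)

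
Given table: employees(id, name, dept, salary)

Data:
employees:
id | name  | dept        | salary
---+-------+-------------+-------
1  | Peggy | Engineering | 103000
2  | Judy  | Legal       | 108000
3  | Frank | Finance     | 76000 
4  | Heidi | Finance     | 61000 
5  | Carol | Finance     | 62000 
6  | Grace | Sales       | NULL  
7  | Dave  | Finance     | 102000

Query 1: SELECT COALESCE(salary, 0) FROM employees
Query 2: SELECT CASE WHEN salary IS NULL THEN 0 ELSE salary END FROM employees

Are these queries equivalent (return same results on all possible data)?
Yes, equivalent

Both queries return: [(0,), (61000,), (62000,), (76000,), (102000,), (103000,), (108000,)]

Reason: COALESCE vs CASE for NULL handling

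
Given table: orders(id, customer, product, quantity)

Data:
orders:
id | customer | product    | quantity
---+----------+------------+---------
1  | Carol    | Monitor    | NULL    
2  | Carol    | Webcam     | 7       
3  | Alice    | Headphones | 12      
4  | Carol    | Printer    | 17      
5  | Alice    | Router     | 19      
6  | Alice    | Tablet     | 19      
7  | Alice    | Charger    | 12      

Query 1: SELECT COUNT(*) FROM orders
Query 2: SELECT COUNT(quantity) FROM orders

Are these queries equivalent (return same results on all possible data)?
No, not equivalent

Query 1 returns: [(7,)]
Query 2 returns: [(6,)]

Reason: COUNT(*) includes NULLs, COUNT(column) excludes them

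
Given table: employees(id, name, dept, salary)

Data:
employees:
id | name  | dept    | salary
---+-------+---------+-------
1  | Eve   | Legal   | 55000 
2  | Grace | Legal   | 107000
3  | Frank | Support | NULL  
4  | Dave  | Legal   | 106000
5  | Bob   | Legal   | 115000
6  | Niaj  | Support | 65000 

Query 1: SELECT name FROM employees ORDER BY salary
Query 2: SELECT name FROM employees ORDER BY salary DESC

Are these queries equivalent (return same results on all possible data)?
No, not equivalent

Query 1 returns: [('Frank',), ('Eve',), ('Niaj',), ('Dave',), ('Grace',), ('Bob',)]
Query 2 returns: [('Bob',), ('Grace',), ('Dave',), ('Niaj',), ('Eve',), ('Frank',)]

Reason: ASC vs DESC gives opposite ordering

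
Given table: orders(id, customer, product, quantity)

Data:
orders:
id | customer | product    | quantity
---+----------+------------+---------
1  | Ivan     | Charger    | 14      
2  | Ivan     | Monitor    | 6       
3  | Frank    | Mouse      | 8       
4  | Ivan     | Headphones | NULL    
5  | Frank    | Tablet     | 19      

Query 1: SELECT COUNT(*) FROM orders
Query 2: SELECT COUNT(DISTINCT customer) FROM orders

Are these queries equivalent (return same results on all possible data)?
No, not equivalent

Query 1 returns: [(5,)]
Query 2 returns: [(2,)]

Reason: COUNT(*) counts rows, COUNT(DISTINCT customer) counts unique customers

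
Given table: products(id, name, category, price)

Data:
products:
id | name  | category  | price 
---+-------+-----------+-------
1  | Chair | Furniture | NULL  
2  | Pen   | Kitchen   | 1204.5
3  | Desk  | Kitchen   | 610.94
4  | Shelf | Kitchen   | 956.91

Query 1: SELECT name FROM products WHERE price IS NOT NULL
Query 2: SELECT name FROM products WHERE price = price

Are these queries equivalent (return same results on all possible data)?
Yes, equivalent

Both queries return: [('Desk',), ('Pen',), ('Shelf',)]

Reason: IS NOT NULL vs self-equality (both exclude NULLs)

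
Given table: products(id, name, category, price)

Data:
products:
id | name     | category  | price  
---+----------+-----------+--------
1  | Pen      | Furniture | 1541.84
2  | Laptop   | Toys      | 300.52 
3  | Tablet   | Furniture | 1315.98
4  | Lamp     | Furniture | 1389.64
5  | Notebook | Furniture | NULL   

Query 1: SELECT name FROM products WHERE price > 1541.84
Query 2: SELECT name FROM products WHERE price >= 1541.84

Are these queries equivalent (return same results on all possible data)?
No, not equivalent

Query 1 returns: []
Query 2 returns: [('Pen',)]

Reason: > vs >= gives different results when price = 1541.84 exists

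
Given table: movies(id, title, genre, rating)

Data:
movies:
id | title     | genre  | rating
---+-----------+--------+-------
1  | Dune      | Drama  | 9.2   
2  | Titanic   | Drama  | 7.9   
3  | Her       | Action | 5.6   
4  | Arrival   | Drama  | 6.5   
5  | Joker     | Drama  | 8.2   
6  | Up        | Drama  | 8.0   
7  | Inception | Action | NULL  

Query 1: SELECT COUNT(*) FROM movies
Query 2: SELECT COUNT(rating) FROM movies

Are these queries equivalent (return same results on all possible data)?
No, not equivalent

Query 1 returns: [(7,)]
Query 2 returns: [(6,)]

Reason: COUNT(*) includes NULLs, COUNT(column) excludes them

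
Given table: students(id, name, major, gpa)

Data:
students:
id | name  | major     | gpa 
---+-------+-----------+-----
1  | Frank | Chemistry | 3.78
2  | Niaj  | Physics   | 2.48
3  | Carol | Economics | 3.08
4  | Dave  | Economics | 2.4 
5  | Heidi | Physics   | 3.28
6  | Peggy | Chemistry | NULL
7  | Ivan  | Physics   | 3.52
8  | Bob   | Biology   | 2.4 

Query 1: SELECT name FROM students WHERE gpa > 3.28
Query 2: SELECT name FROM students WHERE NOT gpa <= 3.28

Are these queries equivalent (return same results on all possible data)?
Yes, equivalent

Both queries return: [('Frank',), ('Ivan',)]

Reason: Both filter gpa > 3.28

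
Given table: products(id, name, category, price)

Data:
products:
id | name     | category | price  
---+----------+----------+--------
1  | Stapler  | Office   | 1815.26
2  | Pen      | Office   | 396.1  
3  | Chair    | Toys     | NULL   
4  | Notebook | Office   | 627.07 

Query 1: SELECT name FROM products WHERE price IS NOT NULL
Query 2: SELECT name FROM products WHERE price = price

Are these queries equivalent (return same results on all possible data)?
Yes, equivalent

Both queries return: [('Notebook',), ('Pen',), ('Stapler',)]

Reason: IS NOT NULL vs self-equality (both exclude NULLs)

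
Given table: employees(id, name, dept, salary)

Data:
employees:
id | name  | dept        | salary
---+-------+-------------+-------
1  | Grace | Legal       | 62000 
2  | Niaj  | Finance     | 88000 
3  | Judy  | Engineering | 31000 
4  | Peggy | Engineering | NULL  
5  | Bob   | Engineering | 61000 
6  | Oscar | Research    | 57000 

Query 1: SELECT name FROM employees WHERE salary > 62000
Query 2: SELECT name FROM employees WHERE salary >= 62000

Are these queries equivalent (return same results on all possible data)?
No, not equivalent

Query 1 returns: [('Niaj',)]
Query 2 returns: [('Grace',), ('Niaj',)]

Reason: > vs >= gives different results when salary = 62000 exists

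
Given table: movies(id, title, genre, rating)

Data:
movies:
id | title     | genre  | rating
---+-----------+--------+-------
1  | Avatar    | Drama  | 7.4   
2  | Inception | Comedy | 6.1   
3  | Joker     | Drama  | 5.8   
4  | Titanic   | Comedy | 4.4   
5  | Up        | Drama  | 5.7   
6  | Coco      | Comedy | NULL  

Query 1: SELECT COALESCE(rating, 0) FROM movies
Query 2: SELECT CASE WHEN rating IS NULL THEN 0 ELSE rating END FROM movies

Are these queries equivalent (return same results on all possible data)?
Yes, equivalent

Both queries return: [(0,), (4.4,), (5.7,), (5.8,), (6.1,), (7.4,)]

Reason: COALESCE vs CASE for NULL handling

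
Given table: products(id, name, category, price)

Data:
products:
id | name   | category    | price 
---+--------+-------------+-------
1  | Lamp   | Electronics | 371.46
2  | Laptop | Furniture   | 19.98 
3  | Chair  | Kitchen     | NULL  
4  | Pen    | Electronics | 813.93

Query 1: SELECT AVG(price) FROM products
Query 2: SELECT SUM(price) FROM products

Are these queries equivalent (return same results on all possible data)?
No, not equivalent

Query 1 returns: [(401.78999999999996,)]
Query 2 returns: [(1205.37,)]

Reason: AVG vs SUM give different aggregate values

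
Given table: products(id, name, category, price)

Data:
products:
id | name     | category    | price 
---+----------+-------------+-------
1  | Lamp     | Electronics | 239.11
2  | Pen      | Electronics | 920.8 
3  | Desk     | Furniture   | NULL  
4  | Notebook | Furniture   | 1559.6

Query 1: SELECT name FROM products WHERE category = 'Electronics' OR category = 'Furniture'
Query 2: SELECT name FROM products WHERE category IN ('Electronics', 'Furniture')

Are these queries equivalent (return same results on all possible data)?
Yes, equivalent

Both queries return: [('Desk',), ('Lamp',), ('Notebook',), ('Pen',)]

Reason: OR vs IN are equivalent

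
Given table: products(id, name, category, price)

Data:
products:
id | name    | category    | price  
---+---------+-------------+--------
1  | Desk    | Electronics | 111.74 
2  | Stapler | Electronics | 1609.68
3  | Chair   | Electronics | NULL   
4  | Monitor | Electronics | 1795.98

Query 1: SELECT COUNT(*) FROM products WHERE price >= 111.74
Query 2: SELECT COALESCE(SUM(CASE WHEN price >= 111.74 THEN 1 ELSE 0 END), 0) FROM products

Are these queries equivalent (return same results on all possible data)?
Yes, equivalent

Both queries return: [(3,)]

Reason: COUNT with WHERE vs conditional SUM (COALESCE handles empty-table NULL)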